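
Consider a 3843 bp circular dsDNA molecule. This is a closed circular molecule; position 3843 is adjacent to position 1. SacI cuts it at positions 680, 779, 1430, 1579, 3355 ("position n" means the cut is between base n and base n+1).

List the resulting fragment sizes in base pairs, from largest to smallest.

1776, 1168, 651, 149, 99 bp

Circular molecule, 5 cuts → 5 fragments:
  779 − 680 = 99 bp
  1430 − 779 = 651 bp
  1579 − 1430 = 149 bp
  3355 − 1579 = 1776 bp
  wrap: 3843 − 3355 + 680 = 1168 bp
Sorted largest to smallest: 1776, 1168, 651, 149, 99 bp.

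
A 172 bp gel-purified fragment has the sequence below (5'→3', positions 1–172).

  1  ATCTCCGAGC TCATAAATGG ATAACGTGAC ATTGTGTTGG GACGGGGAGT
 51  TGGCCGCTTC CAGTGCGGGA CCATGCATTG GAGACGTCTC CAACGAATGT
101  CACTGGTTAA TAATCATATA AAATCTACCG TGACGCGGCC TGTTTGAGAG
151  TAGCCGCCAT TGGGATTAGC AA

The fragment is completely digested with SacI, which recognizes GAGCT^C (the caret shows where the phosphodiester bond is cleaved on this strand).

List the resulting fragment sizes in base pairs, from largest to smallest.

The SacI site (GAGCTC) starts at position 7.
SacI cuts after base 5 of each site (before the last base), so after position 11.
Linear molecule, 1 cut → 2 fragments:
  1–11 → 11 bp
  12–172 → 161 bp
Sorted largest to smallest: 161, 11 bp.

161, 11 bp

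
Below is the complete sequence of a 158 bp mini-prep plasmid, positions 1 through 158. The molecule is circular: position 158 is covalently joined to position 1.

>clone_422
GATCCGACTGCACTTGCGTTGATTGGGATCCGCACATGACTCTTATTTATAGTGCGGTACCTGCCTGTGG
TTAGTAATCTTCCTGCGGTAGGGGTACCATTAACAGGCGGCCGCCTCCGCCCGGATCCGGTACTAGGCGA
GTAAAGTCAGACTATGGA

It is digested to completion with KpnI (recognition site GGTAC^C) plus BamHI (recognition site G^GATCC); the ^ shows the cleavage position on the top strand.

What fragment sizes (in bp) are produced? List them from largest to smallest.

KpnI sites (GGTACC) start at positions 56, 93.
KpnI cuts after base 5 of each site (before the last base), so after positions 60, 97.
BamHI sites (GGATCC) start at positions 26, 123.
BamHI cuts after the first base of each site, so after positions 26, 123.
Combined cut positions: 26, 60, 97, 123.
Circular molecule, 4 cuts → 4 fragments:
  27–60 → 34 bp
  61–97 → 37 bp
  98–123 → 26 bp
  124–158 then 1–26 → 35 + 26 = 61 bp
Sorted largest to smallest: 61, 37, 34, 26 bp.

61, 37, 34, 26 bp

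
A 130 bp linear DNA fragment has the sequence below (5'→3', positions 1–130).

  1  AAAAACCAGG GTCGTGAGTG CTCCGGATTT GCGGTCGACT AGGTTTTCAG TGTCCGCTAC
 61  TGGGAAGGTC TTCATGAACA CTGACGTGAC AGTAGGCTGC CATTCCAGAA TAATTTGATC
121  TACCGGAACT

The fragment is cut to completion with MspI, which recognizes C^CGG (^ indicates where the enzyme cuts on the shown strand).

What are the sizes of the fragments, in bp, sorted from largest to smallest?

MspI sites (CCGG) start at positions 23, 123.
MspI cuts after the first base of each site, so after positions 23, 123.
Linear molecule, 2 cuts → 3 fragments:
  1–23 → 23 bp
  24–123 → 100 bp
  124–130 → 7 bp
Sorted largest to smallest: 100, 23, 7 bp.

100, 23, 7 bp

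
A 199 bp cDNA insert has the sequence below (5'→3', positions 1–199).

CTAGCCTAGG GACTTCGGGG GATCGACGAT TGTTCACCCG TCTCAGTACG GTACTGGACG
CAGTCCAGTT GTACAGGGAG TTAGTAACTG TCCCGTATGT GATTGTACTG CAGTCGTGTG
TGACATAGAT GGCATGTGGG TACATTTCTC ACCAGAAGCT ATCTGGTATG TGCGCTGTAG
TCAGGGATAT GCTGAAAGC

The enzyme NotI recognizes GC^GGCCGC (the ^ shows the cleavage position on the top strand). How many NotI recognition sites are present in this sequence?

No occurrence of GCGGCCGC is present in the sequence.
NotI does not cut: 0 sites.

0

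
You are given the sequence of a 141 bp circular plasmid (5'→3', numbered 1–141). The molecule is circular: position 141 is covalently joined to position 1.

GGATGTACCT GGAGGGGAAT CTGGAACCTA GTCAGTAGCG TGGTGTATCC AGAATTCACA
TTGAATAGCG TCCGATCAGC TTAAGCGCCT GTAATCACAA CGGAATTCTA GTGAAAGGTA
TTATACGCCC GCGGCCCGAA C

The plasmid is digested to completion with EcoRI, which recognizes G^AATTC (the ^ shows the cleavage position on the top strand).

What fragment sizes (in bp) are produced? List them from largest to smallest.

90, 51 bp

EcoRI sites (GAATTC) start at positions 52, 103.
EcoRI cuts after the first base of each site, so after positions 52, 103.
Circular molecule, 2 cuts → 2 fragments:
  53–103 → 51 bp
  104–141 then 1–52 → 38 + 52 = 90 bp
Sorted largest to smallest: 90, 51 bp.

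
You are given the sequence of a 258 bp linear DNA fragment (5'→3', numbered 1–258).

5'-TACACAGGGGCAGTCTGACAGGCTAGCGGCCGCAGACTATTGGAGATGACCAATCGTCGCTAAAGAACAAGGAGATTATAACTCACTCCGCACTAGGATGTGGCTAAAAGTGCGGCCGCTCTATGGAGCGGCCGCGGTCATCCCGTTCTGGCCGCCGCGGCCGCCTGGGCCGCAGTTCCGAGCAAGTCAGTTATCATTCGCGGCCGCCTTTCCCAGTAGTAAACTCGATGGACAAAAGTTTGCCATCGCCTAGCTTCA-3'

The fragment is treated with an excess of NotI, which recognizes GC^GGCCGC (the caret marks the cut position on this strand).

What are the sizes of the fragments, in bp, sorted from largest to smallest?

86, 57, 43, 29, 27, 16 bp

NotI sites (GCGGCCGC) start at positions 26, 112, 128, 157, 200.
NotI cuts after base 2 of each site, so after positions 27, 113, 129, 158, 201.
Linear molecule, 5 cuts → 6 fragments:
  1–27 → 27 bp
  28–113 → 86 bp
  114–129 → 16 bp
  130–158 → 29 bp
  159–201 → 43 bp
  202–258 → 57 bp
Sorted largest to smallest: 86, 57, 43, 29, 27, 16 bp.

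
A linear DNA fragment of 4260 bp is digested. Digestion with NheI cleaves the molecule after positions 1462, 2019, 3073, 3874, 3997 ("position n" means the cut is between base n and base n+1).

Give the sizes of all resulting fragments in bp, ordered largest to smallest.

1462, 1054, 801, 557, 263, 123 bp

Linear molecule, 5 cuts → 6 fragments:
  1462 − 0 = 1462 bp
  2019 − 1462 = 557 bp
  3073 − 2019 = 1054 bp
  3874 − 3073 = 801 bp
  3997 − 3874 = 123 bp
  4260 − 3997 = 263 bp
Sorted largest to smallest: 1462, 1054, 801, 557, 263, 123 bp.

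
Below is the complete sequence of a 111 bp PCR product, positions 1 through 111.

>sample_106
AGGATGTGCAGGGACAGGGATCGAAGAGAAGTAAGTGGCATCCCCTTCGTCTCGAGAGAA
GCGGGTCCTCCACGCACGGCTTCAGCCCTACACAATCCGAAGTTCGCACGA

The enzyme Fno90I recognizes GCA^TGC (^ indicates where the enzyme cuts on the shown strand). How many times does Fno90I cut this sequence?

0

No occurrence of GCATGC is present in the sequence.
Fno90I does not cut: 0 sites.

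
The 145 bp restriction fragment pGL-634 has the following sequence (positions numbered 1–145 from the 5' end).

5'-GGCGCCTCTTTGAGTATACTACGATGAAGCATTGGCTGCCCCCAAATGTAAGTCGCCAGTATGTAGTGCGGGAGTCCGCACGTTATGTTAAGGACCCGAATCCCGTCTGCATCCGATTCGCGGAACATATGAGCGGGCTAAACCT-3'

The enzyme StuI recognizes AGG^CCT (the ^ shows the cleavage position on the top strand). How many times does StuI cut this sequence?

0

No occurrence of AGGCCT is present in the sequence.
StuI does not cut: 0 sites.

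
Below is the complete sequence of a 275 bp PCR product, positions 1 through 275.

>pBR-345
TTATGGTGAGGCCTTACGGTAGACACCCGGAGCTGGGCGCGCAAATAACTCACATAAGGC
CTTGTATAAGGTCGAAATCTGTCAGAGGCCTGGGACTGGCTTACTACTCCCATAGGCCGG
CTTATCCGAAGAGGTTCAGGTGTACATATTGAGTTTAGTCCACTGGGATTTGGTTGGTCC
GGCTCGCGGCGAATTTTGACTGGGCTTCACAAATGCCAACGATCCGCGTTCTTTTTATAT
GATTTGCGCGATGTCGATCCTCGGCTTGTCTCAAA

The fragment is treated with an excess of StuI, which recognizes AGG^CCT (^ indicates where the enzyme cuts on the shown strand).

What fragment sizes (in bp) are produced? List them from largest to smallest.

187, 48, 29, 11 bp

StuI sites (AGGCCT) start at positions 9, 57, 86.
StuI cuts after base 3 of each site, so after positions 11, 59, 88.
Linear molecule, 3 cuts → 4 fragments:
  1–11 → 11 bp
  12–59 → 48 bp
  60–88 → 29 bp
  89–275 → 187 bp
Sorted largest to smallest: 187, 48, 29, 11 bp.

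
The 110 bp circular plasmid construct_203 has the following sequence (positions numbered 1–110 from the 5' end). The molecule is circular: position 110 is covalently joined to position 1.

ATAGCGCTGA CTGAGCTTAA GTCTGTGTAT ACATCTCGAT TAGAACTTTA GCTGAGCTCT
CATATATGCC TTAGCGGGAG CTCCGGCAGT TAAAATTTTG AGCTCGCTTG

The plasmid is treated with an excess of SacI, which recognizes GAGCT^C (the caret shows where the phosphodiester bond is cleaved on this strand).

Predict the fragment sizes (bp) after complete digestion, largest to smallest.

64, 24, 22 bp

SacI sites (GAGCTC) start at positions 54, 78, 100.
SacI cuts after base 5 of each site (before the last base), so after positions 58, 82, 104.
Circular molecule, 3 cuts → 3 fragments:
  59–82 → 24 bp
  83–104 → 22 bp
  105–110 then 1–58 → 6 + 58 = 64 bp
Sorted largest to smallest: 64, 24, 22 bp.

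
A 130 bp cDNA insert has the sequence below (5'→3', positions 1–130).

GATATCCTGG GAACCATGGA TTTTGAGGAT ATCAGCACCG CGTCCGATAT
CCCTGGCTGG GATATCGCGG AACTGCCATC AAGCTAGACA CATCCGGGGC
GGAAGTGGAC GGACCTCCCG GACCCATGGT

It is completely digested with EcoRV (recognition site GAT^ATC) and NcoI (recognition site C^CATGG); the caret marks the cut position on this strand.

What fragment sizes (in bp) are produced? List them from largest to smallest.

EcoRV sites (GATATC) start at positions 1, 28, 46, 61.
EcoRV cuts after base 3 of each site, so after positions 3, 30, 48, 63.
NcoI sites (CCATGG) start at positions 14, 124.
NcoI cuts after the first base of each site, so after positions 14, 124.
Combined cut positions: 3, 14, 30, 48, 63, 124.
Linear molecule, 6 cuts → 7 fragments:
  1–3 → 3 bp
  4–14 → 11 bp
  15–30 → 16 bp
  31–48 → 18 bp
  49–63 → 15 bp
  64–124 → 61 bp
  125–130 → 6 bp
Sorted largest to smallest: 61, 18, 16, 15, 11, 6, 3 bp.

61, 18, 16, 15, 11, 6, 3 bp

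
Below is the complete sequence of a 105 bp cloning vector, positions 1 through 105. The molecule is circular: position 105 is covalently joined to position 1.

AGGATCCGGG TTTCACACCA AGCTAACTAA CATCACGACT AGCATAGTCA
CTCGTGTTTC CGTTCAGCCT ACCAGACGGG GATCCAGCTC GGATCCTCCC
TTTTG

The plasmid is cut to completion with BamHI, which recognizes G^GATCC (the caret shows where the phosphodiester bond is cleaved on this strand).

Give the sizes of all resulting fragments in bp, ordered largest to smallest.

78, 16, 11 bp

BamHI sites (GGATCC) start at positions 2, 80, 91.
BamHI cuts after the first base of each site, so after positions 2, 80, 91.
Circular molecule, 3 cuts → 3 fragments:
  3–80 → 78 bp
  81–91 → 11 bp
  92–105 then 1–2 → 14 + 2 = 16 bp
Sorted largest to smallest: 78, 16, 11 bp.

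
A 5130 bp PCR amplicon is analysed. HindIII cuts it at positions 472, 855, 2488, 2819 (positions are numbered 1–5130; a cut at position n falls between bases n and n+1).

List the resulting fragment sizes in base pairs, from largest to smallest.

2311, 1633, 472, 383, 331 bp

Linear molecule, 4 cuts → 5 fragments:
  472 − 0 = 472 bp
  855 − 472 = 383 bp
  2488 − 855 = 1633 bp
  2819 − 2488 = 331 bp
  5130 − 2819 = 2311 bp
Sorted largest to smallest: 2311, 1633, 472, 383, 331 bp.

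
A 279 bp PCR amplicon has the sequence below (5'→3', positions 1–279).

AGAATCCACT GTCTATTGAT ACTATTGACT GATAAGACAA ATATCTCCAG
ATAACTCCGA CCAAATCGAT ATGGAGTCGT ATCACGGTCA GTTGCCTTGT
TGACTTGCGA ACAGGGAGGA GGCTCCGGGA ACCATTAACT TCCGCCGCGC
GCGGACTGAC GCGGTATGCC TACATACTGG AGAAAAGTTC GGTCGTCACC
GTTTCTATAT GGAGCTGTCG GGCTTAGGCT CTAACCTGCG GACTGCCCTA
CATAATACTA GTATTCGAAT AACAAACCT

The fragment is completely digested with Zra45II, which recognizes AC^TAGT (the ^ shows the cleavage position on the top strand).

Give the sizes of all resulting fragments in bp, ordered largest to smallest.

The Zra45II site (ACTAGT) starts at position 257.
Zra45II cuts after base 2 of each site, so after position 258.
Linear molecule, 1 cut → 2 fragments:
  1–258 → 258 bp
  259–279 → 21 bp
Sorted largest to smallest: 258, 21 bp.

258, 21 bp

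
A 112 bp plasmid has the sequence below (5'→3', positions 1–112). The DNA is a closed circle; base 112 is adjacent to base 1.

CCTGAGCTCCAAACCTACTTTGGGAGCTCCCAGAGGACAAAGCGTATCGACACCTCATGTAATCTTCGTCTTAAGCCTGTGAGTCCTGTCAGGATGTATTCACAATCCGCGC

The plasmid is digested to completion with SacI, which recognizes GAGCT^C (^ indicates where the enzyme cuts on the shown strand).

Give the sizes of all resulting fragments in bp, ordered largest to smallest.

92, 20 bp

SacI sites (GAGCTC) start at positions 4, 24.
SacI cuts after base 5 of each site (before the last base), so after positions 8, 28.
Circular molecule, 2 cuts → 2 fragments:
  9–28 → 20 bp
  29–112 then 1–8 → 84 + 8 = 92 bp
Sorted largest to smallest: 92, 20 bp.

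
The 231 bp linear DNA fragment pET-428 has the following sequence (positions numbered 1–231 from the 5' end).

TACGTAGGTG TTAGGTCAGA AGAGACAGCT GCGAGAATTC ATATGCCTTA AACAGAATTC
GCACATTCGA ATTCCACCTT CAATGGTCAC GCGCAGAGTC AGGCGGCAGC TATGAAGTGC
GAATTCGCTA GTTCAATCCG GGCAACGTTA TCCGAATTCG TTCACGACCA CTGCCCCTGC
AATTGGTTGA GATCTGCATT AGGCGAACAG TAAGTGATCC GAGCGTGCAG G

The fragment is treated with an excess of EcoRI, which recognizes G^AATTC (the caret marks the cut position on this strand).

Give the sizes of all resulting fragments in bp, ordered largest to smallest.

77, 52, 35, 33, 20, 14 bp

EcoRI sites (GAATTC) start at positions 35, 55, 69, 121, 154.
EcoRI cuts after the first base of each site, so after positions 35, 55, 69, 121, 154.
Linear molecule, 5 cuts → 6 fragments:
  1–35 → 35 bp
  36–55 → 20 bp
  56–69 → 14 bp
  70–121 → 52 bp
  122–154 → 33 bp
  155–231 → 77 bp
Sorted largest to smallest: 77, 52, 35, 33, 20, 14 bp.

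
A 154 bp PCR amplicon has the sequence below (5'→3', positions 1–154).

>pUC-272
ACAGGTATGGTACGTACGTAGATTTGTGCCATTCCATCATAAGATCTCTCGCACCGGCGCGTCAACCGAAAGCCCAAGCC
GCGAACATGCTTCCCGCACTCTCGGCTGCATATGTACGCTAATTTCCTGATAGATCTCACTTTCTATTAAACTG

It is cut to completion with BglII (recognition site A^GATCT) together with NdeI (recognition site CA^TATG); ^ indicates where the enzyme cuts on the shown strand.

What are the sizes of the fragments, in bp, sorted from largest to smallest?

68, 42, 22, 22 bp

BglII sites (AGATCT) start at positions 42, 132.
BglII cuts after the first base of each site, so after positions 42, 132.
The NdeI site (CATATG) starts at position 109.
NdeI cuts after base 2 of each site, so after position 110.
Combined cut positions: 42, 110, 132.
Linear molecule, 3 cuts → 4 fragments:
  1–42 → 42 bp
  43–110 → 68 bp
  111–132 → 22 bp
  133–154 → 22 bp
Sorted largest to smallest: 68, 42, 22, 22 bp.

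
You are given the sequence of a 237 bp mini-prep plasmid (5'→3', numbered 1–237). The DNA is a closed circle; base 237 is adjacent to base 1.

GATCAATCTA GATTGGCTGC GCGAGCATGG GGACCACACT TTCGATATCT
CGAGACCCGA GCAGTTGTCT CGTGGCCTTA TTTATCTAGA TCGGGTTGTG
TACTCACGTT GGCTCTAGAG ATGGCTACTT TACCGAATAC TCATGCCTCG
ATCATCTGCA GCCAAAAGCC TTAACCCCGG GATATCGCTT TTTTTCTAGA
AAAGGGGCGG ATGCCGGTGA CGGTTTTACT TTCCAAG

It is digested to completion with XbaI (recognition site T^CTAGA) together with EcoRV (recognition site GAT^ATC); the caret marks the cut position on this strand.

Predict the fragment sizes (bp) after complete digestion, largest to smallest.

XbaI sites (TCTAGA) start at positions 7, 85, 114, 195.
XbaI cuts after the first base of each site, so after positions 7, 85, 114, 195.
EcoRV sites (GATATC) start at positions 44, 181.
EcoRV cuts after base 3 of each site, so after positions 46, 183.
Combined cut positions: 7, 46, 85, 114, 183, 195.
Circular molecule, 6 cuts → 6 fragments:
  8–46 → 39 bp
  47–85 → 39 bp
  86–114 → 29 bp
  115–183 → 69 bp
  184–195 → 12 bp
  196–237 then 1–7 → 42 + 7 = 49 bp
Sorted largest to smallest: 69, 49, 39, 39, 29, 12 bp.

69, 49, 39, 39, 29, 12 bp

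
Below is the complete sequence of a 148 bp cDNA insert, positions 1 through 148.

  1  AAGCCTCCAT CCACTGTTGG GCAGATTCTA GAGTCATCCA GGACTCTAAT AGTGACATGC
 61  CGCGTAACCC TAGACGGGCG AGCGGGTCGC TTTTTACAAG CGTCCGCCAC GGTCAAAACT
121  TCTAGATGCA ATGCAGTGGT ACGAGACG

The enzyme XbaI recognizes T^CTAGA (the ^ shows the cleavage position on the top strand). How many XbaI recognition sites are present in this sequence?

TCTAGA occurs starting at positions 27, 121.
XbaI cuts at 2 sites.

2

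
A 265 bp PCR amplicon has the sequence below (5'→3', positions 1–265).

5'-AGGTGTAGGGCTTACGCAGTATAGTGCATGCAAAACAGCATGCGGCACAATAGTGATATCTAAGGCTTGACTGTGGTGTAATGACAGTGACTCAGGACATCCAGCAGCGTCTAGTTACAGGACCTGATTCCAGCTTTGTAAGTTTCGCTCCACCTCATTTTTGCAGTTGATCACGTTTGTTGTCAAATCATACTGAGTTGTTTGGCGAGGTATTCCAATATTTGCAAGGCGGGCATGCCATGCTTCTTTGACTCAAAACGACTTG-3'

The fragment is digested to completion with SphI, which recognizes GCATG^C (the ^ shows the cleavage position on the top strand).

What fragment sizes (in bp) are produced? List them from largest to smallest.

SphI sites (GCATGC) start at positions 26, 38, 233.
SphI cuts after base 5 of each site (before the last base), so after positions 30, 42, 237.
Linear molecule, 3 cuts → 4 fragments:
  1–30 → 30 bp
  31–42 → 12 bp
  43–237 → 195 bp
  238–265 → 28 bp
Sorted largest to smallest: 195, 30, 28, 12 bp.

195, 30, 28, 12 bp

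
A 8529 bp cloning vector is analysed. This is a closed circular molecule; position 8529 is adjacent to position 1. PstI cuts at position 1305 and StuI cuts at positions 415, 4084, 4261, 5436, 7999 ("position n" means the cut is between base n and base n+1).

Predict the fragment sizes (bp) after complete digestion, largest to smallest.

Combined cut positions (sorted): 415, 1305, 4084, 4261, 5436, 7999.
Circular molecule, 6 cuts → 6 fragments:
  1305 − 415 = 890 bp
  4084 − 1305 = 2779 bp
  4261 − 4084 = 177 bp
  5436 − 4261 = 1175 bp
  7999 − 5436 = 2563 bp
  wrap: 8529 − 7999 + 415 = 945 bp
Sorted largest to smallest: 2779, 2563, 1175, 945, 890, 177 bp.

2779, 2563, 1175, 945, 890, 177 bp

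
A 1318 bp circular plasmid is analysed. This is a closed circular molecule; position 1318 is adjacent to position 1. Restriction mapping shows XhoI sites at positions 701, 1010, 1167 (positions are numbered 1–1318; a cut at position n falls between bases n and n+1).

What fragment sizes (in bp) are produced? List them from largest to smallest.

852, 309, 157 bp

Circular molecule, 3 cuts → 3 fragments:
  1010 − 701 = 309 bp
  1167 − 1010 = 157 bp
  wrap: 1318 − 1167 + 701 = 852 bp
Sorted largest to smallest: 852, 309, 157 bp.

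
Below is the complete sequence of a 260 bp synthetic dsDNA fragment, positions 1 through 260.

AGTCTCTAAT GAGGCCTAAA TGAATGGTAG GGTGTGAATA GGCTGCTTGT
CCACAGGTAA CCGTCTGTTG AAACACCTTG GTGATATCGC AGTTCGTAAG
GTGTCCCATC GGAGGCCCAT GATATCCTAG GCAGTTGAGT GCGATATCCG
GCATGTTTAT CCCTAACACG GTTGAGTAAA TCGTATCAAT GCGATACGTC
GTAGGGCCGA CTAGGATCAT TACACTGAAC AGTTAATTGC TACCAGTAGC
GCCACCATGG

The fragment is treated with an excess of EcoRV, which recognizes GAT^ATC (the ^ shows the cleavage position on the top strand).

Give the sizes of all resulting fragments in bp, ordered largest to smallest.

EcoRV sites (GATATC) start at positions 83, 121, 143.
EcoRV cuts after base 3 of each site, so after positions 85, 123, 145.
Linear molecule, 3 cuts → 4 fragments:
  1–85 → 85 bp
  86–123 → 38 bp
  124–145 → 22 bp
  146–260 → 115 bp
Sorted largest to smallest: 115, 85, 38, 22 bp.

115, 85, 38, 22 bp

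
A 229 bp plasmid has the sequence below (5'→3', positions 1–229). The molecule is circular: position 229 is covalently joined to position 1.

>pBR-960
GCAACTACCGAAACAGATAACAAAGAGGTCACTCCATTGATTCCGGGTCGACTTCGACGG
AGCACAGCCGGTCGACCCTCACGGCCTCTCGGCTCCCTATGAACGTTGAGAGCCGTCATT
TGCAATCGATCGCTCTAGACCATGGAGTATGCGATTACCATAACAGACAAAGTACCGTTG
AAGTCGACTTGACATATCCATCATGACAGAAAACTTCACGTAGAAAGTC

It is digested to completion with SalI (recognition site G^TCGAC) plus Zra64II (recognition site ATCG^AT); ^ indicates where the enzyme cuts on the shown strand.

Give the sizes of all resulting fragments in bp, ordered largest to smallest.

93, 57, 55, 24 bp

SalI sites (GTCGAC) start at positions 47, 71, 183.
SalI cuts after the first base of each site, so after positions 47, 71, 183.
The Zra64II site (ATCGAT) starts at position 125.
Zra64II cuts after base 4 of each site, so after position 128.
Combined cut positions: 47, 71, 128, 183.
Circular molecule, 4 cuts → 4 fragments:
  48–71 → 24 bp
  72–128 → 57 bp
  129–183 → 55 bp
  184–229 then 1–47 → 46 + 47 = 93 bp
Sorted largest to smallest: 93, 57, 55, 24 bp.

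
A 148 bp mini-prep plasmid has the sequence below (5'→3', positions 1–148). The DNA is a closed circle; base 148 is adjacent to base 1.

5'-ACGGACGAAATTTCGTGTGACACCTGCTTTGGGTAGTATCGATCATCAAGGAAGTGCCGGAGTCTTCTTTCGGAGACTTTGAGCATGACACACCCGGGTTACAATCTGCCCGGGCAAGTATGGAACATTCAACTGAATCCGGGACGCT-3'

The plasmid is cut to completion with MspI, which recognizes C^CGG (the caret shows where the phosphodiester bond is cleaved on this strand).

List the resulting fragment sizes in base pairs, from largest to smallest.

66, 37, 29, 16 bp

MspI sites (CCGG) start at positions 57, 94, 110, 139.
MspI cuts after the first base of each site, so after positions 57, 94, 110, 139.
Circular molecule, 4 cuts → 4 fragments:
  58–94 → 37 bp
  95–110 → 16 bp
  111–139 → 29 bp
  140–148 then 1–57 → 9 + 57 = 66 bp
Sorted largest to smallest: 66, 37, 29, 16 bp.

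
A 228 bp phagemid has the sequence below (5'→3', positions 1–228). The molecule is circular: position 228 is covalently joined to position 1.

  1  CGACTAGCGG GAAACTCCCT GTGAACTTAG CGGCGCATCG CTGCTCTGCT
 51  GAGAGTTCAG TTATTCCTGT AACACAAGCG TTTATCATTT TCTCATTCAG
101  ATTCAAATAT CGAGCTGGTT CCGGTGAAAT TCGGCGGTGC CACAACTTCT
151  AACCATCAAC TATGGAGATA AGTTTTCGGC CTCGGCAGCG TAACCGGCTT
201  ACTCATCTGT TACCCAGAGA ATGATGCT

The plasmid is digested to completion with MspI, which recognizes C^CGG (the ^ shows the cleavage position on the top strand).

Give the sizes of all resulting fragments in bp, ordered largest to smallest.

155, 73 bp

MspI sites (CCGG) start at positions 121, 194.
MspI cuts after the first base of each site, so after positions 121, 194.
Circular molecule, 2 cuts → 2 fragments:
  122–194 → 73 bp
  195–228 then 1–121 → 34 + 121 = 155 bp
Sorted largest to smallest: 155, 73 bp.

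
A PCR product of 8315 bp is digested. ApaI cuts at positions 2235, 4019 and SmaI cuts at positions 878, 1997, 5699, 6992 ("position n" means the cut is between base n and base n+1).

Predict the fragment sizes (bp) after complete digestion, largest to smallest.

Combined cut positions (sorted): 878, 1997, 2235, 4019, 5699, 6992.
Linear molecule, 6 cuts → 7 fragments:
  878 − 0 = 878 bp
  1997 − 878 = 1119 bp
  2235 − 1997 = 238 bp
  4019 − 2235 = 1784 bp
  5699 − 4019 = 1680 bp
  6992 − 5699 = 1293 bp
  8315 − 6992 = 1323 bp
Sorted largest to smallest: 1784, 1680, 1323, 1293, 1119, 878, 238 bp.

1784, 1680, 1323, 1293, 1119, 878, 238 bp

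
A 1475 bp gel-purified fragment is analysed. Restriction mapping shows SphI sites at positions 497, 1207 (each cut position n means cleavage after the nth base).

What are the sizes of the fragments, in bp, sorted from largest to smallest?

Linear molecule, 2 cuts → 3 fragments:
  497 − 0 = 497 bp
  1207 − 497 = 710 bp
  1475 − 1207 = 268 bp
Sorted largest to smallest: 710, 497, 268 bp.

710, 497, 268 bp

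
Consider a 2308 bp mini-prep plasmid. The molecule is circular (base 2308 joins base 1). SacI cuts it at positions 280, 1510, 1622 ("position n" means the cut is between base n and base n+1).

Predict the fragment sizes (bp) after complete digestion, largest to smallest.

Circular molecule, 3 cuts → 3 fragments:
  1510 − 280 = 1230 bp
  1622 − 1510 = 112 bp
  wrap: 2308 − 1622 + 280 = 966 bp
Sorted largest to smallest: 1230, 966, 112 bp.

1230, 966, 112 bp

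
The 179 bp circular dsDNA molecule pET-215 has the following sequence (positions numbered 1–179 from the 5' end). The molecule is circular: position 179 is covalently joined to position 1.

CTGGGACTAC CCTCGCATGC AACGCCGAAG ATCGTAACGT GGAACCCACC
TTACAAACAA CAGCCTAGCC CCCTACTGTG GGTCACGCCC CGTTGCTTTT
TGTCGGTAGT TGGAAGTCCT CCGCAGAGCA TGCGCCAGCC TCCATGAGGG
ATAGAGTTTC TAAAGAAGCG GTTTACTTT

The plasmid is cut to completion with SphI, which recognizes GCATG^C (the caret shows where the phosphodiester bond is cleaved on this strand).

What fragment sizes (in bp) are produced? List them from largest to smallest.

113, 66 bp

SphI sites (GCATGC) start at positions 15, 128.
SphI cuts after base 5 of each site (before the last base), so after positions 19, 132.
Circular molecule, 2 cuts → 2 fragments:
  20–132 → 113 bp
  133–179 then 1–19 → 47 + 19 = 66 bp
Sorted largest to smallest: 113, 66 bp.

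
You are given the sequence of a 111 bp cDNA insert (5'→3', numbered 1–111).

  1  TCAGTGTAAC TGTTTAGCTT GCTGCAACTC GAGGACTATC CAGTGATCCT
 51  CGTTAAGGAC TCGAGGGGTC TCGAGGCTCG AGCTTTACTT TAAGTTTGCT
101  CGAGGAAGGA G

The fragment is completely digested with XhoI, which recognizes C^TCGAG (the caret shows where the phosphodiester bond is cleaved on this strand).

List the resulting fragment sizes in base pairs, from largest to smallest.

XhoI sites (CTCGAG) start at positions 28, 60, 70, 77, 99.
XhoI cuts after the first base of each site, so after positions 28, 60, 70, 77, 99.
Linear molecule, 5 cuts → 6 fragments:
  1–28 → 28 bp
  29–60 → 32 bp
  61–70 → 10 bp
  71–77 → 7 bp
  78–99 → 22 bp
  100–111 → 12 bp
Sorted largest to smallest: 32, 28, 22, 12, 10, 7 bp.

32, 28, 22, 12, 10, 7 bp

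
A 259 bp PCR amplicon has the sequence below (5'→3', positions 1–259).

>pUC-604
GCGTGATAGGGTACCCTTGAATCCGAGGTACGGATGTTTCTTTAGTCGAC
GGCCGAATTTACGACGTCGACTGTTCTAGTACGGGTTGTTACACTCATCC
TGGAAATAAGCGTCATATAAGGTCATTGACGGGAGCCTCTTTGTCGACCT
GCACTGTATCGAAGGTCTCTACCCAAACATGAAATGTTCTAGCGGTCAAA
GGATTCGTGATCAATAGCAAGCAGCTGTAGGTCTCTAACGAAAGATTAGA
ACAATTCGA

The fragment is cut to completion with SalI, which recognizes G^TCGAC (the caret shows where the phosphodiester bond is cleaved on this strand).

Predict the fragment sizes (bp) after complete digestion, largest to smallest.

SalI sites (GTCGAC) start at positions 45, 66, 143.
SalI cuts after the first base of each site, so after positions 45, 66, 143.
Linear molecule, 3 cuts → 4 fragments:
  1–45 → 45 bp
  46–66 → 21 bp
  67–143 → 77 bp
  144–259 → 116 bp
Sorted largest to smallest: 116, 77, 45, 21 bp.

116, 77, 45, 21 bp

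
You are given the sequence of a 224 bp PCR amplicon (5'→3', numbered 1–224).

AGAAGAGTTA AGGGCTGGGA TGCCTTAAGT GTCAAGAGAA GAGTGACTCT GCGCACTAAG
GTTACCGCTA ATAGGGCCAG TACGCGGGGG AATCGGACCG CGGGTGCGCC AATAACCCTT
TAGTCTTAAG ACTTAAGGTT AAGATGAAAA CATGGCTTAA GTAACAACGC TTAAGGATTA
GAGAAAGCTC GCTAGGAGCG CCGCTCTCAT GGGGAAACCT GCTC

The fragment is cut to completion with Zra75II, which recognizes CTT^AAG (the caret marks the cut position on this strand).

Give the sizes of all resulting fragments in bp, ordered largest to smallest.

101, 52, 26, 24, 14, 7 bp

Zra75II sites (CTTAAG) start at positions 24, 125, 132, 156, 170.
Zra75II cuts after base 3 of each site, so after positions 26, 127, 134, 158, 172.
Linear molecule, 5 cuts → 6 fragments:
  1–26 → 26 bp
  27–127 → 101 bp
  128–134 → 7 bp
  135–158 → 24 bp
  159–172 → 14 bp
  173–224 → 52 bp
Sorted largest to smallest: 101, 52, 26, 24, 14, 7 bp.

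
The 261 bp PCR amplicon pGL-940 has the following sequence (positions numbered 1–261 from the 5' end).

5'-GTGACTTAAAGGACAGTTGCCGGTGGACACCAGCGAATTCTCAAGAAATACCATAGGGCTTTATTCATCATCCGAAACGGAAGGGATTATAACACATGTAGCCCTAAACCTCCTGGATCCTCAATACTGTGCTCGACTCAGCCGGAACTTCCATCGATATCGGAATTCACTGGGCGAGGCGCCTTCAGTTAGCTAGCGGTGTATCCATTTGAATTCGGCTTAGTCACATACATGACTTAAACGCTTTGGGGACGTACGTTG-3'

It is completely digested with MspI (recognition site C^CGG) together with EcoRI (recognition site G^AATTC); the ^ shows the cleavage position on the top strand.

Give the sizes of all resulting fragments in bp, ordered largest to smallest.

MspI sites (CCGG) start at positions 20, 142.
MspI cuts after the first base of each site, so after positions 20, 142.
EcoRI sites (GAATTC) start at positions 35, 163, 211.
EcoRI cuts after the first base of each site, so after positions 35, 163, 211.
Combined cut positions: 20, 35, 142, 163, 211.
Linear molecule, 5 cuts → 6 fragments:
  1–20 → 20 bp
  21–35 → 15 bp
  36–142 → 107 bp
  143–163 → 21 bp
  164–211 → 48 bp
  212–261 → 50 bp
Sorted largest to smallest: 107, 50, 48, 21, 20, 15 bp.

107, 50, 48, 21, 20, 15 bp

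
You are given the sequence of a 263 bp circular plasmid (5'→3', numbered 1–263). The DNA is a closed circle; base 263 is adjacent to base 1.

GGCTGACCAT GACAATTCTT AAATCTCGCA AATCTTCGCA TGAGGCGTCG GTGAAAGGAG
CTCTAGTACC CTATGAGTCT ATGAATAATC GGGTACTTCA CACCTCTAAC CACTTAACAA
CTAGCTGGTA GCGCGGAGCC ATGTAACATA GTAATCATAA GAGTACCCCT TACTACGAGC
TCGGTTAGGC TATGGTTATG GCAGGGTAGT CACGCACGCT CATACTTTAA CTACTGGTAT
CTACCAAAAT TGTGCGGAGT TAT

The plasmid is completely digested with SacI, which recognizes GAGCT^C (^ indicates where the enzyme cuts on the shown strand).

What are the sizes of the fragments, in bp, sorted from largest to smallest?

144, 119 bp

SacI sites (GAGCTC) start at positions 58, 177.
SacI cuts after base 5 of each site (before the last base), so after positions 62, 181.
Circular molecule, 2 cuts → 2 fragments:
  63–181 → 119 bp
  182–263 then 1–62 → 82 + 62 = 144 bp
Sorted largest to smallest: 144, 119 bp.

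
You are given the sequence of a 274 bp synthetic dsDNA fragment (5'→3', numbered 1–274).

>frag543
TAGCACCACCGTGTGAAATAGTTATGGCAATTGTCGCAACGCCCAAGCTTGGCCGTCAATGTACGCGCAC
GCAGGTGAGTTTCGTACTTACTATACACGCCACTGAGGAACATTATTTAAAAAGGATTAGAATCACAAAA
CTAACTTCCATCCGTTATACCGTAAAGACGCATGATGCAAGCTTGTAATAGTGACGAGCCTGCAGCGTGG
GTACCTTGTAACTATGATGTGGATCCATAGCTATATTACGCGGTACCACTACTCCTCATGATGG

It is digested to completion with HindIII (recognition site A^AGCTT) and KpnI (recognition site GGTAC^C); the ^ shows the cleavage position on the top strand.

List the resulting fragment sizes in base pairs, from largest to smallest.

134, 45, 42, 35, 18 bp

HindIII sites (AAGCTT) start at positions 45, 179.
HindIII cuts after the first base of each site, so after positions 45, 179.
KpnI sites (GGTACC) start at positions 210, 252.
KpnI cuts after base 5 of each site (before the last base), so after positions 214, 256.
Combined cut positions: 45, 179, 214, 256.
Linear molecule, 4 cuts → 5 fragments:
  1–45 → 45 bp
  46–179 → 134 bp
  180–214 → 35 bp
  215–256 → 42 bp
  257–274 → 18 bp
Sorted largest to smallest: 134, 45, 42, 35, 18 bp.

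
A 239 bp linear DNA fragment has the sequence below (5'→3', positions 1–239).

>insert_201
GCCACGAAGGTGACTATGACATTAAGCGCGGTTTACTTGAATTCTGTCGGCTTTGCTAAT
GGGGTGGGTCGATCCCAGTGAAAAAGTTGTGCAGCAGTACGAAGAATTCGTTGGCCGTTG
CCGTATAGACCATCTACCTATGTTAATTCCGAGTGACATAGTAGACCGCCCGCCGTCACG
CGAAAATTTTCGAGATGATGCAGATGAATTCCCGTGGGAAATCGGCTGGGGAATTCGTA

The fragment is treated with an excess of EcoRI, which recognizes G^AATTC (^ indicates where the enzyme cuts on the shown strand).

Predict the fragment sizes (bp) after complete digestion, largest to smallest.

EcoRI sites (GAATTC) start at positions 39, 104, 206, 231.
EcoRI cuts after the first base of each site, so after positions 39, 104, 206, 231.
Linear molecule, 4 cuts → 5 fragments:
  1–39 → 39 bp
  40–104 → 65 bp
  105–206 → 102 bp
  207–231 → 25 bp
  232–239 → 8 bp
Sorted largest to smallest: 102, 65, 39, 25, 8 bp.

102, 65, 39, 25, 8 bp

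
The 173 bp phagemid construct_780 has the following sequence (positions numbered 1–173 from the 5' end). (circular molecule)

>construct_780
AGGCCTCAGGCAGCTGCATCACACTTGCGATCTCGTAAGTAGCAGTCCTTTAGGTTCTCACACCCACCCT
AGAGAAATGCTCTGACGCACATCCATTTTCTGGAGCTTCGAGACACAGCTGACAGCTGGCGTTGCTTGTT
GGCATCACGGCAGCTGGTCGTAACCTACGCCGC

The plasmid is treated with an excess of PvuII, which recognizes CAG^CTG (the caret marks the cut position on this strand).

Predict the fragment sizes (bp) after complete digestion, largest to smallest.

PvuII sites (CAGCTG) start at positions 11, 116, 123, 151.
PvuII cuts after base 3 of each site, so after positions 13, 118, 125, 153.
Circular molecule, 4 cuts → 4 fragments:
  14–118 → 105 bp
  119–125 → 7 bp
  126–153 → 28 bp
  154–173 then 1–13 → 20 + 13 = 33 bp
Sorted largest to smallest: 105, 33, 28, 7 bp.

105, 33, 28, 7 bp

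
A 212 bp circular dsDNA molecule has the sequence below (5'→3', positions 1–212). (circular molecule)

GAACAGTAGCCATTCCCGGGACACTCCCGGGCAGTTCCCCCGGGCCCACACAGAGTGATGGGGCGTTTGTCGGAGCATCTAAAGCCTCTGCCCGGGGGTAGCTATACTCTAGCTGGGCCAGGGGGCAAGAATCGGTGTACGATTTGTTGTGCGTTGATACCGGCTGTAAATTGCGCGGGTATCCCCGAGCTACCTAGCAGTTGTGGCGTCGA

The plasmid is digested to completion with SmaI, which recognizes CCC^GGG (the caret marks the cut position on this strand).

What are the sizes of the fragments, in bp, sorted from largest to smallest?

136, 52, 13, 11 bp

SmaI sites (CCCGGG) start at positions 15, 26, 39, 91.
SmaI cuts after base 3 of each site, so after positions 17, 28, 41, 93.
Circular molecule, 4 cuts → 4 fragments:
  18–28 → 11 bp
  29–41 → 13 bp
  42–93 → 52 bp
  94–212 then 1–17 → 119 + 17 = 136 bp
Sorted largest to smallest: 136, 52, 13, 11 bp.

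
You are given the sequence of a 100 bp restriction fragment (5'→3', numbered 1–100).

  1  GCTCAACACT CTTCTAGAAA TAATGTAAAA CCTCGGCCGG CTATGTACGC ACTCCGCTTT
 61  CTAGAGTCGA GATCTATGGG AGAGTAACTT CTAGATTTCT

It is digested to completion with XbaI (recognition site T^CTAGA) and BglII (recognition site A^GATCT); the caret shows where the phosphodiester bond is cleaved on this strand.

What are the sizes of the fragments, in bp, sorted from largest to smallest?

47, 20, 13, 10, 10 bp

XbaI sites (TCTAGA) start at positions 13, 60, 90.
XbaI cuts after the first base of each site, so after positions 13, 60, 90.
The BglII site (AGATCT) starts at position 70.
BglII cuts after the first base of each site, so after position 70.
Combined cut positions: 13, 60, 70, 90.
Linear molecule, 4 cuts → 5 fragments:
  1–13 → 13 bp
  14–60 → 47 bp
  61–70 → 10 bp
  71–90 → 20 bp
  91–100 → 10 bp
Sorted largest to smallest: 47, 20, 13, 10, 10 bp.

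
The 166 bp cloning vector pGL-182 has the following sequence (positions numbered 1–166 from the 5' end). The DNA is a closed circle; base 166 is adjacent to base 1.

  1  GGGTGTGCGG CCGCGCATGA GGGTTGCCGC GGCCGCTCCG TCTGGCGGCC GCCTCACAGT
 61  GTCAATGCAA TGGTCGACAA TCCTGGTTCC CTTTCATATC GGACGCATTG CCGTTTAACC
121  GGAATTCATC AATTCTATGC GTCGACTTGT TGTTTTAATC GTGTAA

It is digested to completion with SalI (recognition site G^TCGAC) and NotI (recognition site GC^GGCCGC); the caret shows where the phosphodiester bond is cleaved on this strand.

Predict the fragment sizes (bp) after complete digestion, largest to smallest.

SalI sites (GTCGAC) start at positions 73, 141.
SalI cuts after the first base of each site, so after positions 73, 141.
NotI sites (GCGGCCGC) start at positions 7, 29, 45.
NotI cuts after base 2 of each site, so after positions 8, 30, 46.
Combined cut positions: 8, 30, 46, 73, 141.
Circular molecule, 5 cuts → 5 fragments:
  9–30 → 22 bp
  31–46 → 16 bp
  47–73 → 27 bp
  74–141 → 68 bp
  142–166 then 1–8 → 25 + 8 = 33 bp
Sorted largest to smallest: 68, 33, 27, 22, 16 bp.

68, 33, 27, 22, 16 bp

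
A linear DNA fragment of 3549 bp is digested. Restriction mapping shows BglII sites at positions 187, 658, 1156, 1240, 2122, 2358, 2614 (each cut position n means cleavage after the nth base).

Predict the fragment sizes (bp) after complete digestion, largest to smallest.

935, 882, 498, 471, 256, 236, 187, 84 bp

Linear molecule, 7 cuts → 8 fragments:
  187 − 0 = 187 bp
  658 − 187 = 471 bp
  1156 − 658 = 498 bp
  1240 − 1156 = 84 bp
  2122 − 1240 = 882 bp
  2358 − 2122 = 236 bp
  2614 − 2358 = 256 bp
  3549 − 2614 = 935 bp
Sorted largest to smallest: 935, 882, 498, 471, 256, 236, 187, 84 bp.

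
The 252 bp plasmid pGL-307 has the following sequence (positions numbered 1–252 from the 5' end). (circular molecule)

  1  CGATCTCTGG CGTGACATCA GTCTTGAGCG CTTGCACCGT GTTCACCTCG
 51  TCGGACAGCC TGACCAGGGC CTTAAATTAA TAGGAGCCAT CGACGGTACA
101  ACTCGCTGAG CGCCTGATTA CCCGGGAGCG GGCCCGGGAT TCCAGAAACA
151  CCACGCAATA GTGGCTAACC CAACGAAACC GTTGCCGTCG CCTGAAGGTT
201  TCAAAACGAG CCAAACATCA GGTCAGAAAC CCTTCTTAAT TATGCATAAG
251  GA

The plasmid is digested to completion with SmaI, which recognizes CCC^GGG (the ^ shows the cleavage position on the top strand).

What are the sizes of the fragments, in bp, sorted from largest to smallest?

SmaI sites (CCCGGG) start at positions 121, 133.
SmaI cuts after base 3 of each site, so after positions 123, 135.
Circular molecule, 2 cuts → 2 fragments:
  124–135 → 12 bp
  136–252 then 1–123 → 117 + 123 = 240 bp
Sorted largest to smallest: 240, 12 bp.

240, 12 bp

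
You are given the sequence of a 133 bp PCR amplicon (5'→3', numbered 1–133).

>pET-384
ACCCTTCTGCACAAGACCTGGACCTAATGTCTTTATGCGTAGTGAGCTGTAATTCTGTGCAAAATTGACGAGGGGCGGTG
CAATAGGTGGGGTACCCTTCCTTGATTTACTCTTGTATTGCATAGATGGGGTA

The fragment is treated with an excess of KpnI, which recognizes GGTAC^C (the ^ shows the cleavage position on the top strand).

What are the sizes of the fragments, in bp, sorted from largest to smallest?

The KpnI site (GGTACC) starts at position 91.
KpnI cuts after base 5 of each site (before the last base), so after position 95.
Linear molecule, 1 cut → 2 fragments:
  1–95 → 95 bp
  96–133 → 38 bp
Sorted largest to smallest: 95, 38 bp.

95, 38 bp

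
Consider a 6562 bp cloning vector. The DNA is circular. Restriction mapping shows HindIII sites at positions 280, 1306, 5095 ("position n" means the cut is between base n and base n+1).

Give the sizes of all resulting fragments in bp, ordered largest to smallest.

Circular molecule, 3 cuts → 3 fragments:
  1306 − 280 = 1026 bp
  5095 − 1306 = 3789 bp
  wrap: 6562 − 5095 + 280 = 1747 bp
Sorted largest to smallest: 3789, 1747, 1026 bp.

3789, 1747, 1026 bp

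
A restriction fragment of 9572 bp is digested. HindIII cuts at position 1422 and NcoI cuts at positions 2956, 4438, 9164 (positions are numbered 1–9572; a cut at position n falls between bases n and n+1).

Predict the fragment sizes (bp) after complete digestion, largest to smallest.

Combined cut positions (sorted): 1422, 2956, 4438, 9164.
Linear molecule, 4 cuts → 5 fragments:
  1422 − 0 = 1422 bp
  2956 − 1422 = 1534 bp
  4438 − 2956 = 1482 bp
  9164 − 4438 = 4726 bp
  9572 − 9164 = 408 bp
Sorted largest to smallest: 4726, 1534, 1482, 1422, 408 bp.

4726, 1534, 1482, 1422, 408 bp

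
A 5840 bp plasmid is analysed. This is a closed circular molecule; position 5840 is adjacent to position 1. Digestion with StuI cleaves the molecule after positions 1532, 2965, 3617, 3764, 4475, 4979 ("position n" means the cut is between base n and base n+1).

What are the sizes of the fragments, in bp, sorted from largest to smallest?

Circular molecule, 6 cuts → 6 fragments:
  2965 − 1532 = 1433 bp
  3617 − 2965 = 652 bp
  3764 − 3617 = 147 bp
  4475 − 3764 = 711 bp
  4979 − 4475 = 504 bp
  wrap: 5840 − 4979 + 1532 = 2393 bp
Sorted largest to smallest: 2393, 1433, 711, 652, 504, 147 bp.

2393, 1433, 711, 652, 504, 147 bp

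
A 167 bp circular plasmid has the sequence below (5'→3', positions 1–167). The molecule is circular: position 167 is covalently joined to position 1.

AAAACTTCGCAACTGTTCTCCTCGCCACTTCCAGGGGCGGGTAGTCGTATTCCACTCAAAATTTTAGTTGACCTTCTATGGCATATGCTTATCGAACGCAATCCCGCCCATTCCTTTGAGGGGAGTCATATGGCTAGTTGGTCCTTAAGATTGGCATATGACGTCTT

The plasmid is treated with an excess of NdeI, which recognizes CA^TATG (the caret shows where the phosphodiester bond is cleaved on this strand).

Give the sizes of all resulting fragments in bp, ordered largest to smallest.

NdeI sites (CATATG) start at positions 82, 127, 155.
NdeI cuts after base 2 of each site, so after positions 83, 128, 156.
Circular molecule, 3 cuts → 3 fragments:
  84–128 → 45 bp
  129–156 → 28 bp
  157–167 then 1–83 → 11 + 83 = 94 bp
Sorted largest to smallest: 94, 45, 28 bp.

94, 45, 28 bp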